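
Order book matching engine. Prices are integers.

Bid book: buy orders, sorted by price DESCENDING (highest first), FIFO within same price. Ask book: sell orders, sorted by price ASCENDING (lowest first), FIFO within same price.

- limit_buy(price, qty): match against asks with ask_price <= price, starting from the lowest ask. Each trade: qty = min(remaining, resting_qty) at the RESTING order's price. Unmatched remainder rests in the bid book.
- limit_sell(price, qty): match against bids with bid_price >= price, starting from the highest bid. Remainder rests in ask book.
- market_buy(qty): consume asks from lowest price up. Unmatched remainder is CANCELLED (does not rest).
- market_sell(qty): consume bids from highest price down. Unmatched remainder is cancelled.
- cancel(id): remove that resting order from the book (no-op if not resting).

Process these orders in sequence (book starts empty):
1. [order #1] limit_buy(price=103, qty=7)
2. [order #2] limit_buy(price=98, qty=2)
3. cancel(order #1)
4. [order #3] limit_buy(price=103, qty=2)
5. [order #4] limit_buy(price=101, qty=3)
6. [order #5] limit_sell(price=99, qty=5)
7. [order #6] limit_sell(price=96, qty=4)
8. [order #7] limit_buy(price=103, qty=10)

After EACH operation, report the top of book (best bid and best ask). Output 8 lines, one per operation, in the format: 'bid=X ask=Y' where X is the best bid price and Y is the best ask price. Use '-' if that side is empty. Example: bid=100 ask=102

Answer: bid=103 ask=-
bid=103 ask=-
bid=98 ask=-
bid=103 ask=-
bid=103 ask=-
bid=98 ask=-
bid=- ask=96
bid=103 ask=-

Derivation:
After op 1 [order #1] limit_buy(price=103, qty=7): fills=none; bids=[#1:7@103] asks=[-]
After op 2 [order #2] limit_buy(price=98, qty=2): fills=none; bids=[#1:7@103 #2:2@98] asks=[-]
After op 3 cancel(order #1): fills=none; bids=[#2:2@98] asks=[-]
After op 4 [order #3] limit_buy(price=103, qty=2): fills=none; bids=[#3:2@103 #2:2@98] asks=[-]
After op 5 [order #4] limit_buy(price=101, qty=3): fills=none; bids=[#3:2@103 #4:3@101 #2:2@98] asks=[-]
After op 6 [order #5] limit_sell(price=99, qty=5): fills=#3x#5:2@103 #4x#5:3@101; bids=[#2:2@98] asks=[-]
After op 7 [order #6] limit_sell(price=96, qty=4): fills=#2x#6:2@98; bids=[-] asks=[#6:2@96]
After op 8 [order #7] limit_buy(price=103, qty=10): fills=#7x#6:2@96; bids=[#7:8@103] asks=[-]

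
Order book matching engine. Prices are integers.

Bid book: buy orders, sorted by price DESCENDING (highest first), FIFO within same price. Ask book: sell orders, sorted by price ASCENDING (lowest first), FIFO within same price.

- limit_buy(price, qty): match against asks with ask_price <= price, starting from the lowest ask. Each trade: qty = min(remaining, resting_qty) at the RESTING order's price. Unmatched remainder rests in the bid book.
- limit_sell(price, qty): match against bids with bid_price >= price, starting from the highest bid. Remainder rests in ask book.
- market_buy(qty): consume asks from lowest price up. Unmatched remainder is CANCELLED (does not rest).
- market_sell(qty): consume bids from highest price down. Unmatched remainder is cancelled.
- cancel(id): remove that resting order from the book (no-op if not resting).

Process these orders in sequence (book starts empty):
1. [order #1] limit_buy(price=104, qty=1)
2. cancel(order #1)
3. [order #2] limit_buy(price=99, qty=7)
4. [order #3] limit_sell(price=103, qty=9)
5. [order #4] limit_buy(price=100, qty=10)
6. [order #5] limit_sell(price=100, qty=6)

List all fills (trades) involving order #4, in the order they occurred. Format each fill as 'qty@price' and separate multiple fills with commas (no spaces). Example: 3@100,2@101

After op 1 [order #1] limit_buy(price=104, qty=1): fills=none; bids=[#1:1@104] asks=[-]
After op 2 cancel(order #1): fills=none; bids=[-] asks=[-]
After op 3 [order #2] limit_buy(price=99, qty=7): fills=none; bids=[#2:7@99] asks=[-]
After op 4 [order #3] limit_sell(price=103, qty=9): fills=none; bids=[#2:7@99] asks=[#3:9@103]
After op 5 [order #4] limit_buy(price=100, qty=10): fills=none; bids=[#4:10@100 #2:7@99] asks=[#3:9@103]
After op 6 [order #5] limit_sell(price=100, qty=6): fills=#4x#5:6@100; bids=[#4:4@100 #2:7@99] asks=[#3:9@103]

Answer: 6@100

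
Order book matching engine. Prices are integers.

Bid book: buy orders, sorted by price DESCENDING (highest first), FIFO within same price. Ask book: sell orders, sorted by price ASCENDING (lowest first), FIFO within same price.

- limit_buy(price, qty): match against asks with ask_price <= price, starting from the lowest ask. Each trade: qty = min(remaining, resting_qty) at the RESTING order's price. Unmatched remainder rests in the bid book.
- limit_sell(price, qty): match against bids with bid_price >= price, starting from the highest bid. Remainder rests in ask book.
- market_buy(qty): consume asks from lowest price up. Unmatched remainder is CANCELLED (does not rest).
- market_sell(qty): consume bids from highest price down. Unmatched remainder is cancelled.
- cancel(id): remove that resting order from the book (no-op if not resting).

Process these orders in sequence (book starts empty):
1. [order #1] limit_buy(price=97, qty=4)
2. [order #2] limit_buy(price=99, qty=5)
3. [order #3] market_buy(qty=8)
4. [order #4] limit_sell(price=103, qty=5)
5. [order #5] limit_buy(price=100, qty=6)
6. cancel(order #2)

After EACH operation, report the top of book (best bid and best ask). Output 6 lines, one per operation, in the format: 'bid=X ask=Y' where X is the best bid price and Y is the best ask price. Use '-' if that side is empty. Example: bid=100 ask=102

Answer: bid=97 ask=-
bid=99 ask=-
bid=99 ask=-
bid=99 ask=103
bid=100 ask=103
bid=100 ask=103

Derivation:
After op 1 [order #1] limit_buy(price=97, qty=4): fills=none; bids=[#1:4@97] asks=[-]
After op 2 [order #2] limit_buy(price=99, qty=5): fills=none; bids=[#2:5@99 #1:4@97] asks=[-]
After op 3 [order #3] market_buy(qty=8): fills=none; bids=[#2:5@99 #1:4@97] asks=[-]
After op 4 [order #4] limit_sell(price=103, qty=5): fills=none; bids=[#2:5@99 #1:4@97] asks=[#4:5@103]
After op 5 [order #5] limit_buy(price=100, qty=6): fills=none; bids=[#5:6@100 #2:5@99 #1:4@97] asks=[#4:5@103]
After op 6 cancel(order #2): fills=none; bids=[#5:6@100 #1:4@97] asks=[#4:5@103]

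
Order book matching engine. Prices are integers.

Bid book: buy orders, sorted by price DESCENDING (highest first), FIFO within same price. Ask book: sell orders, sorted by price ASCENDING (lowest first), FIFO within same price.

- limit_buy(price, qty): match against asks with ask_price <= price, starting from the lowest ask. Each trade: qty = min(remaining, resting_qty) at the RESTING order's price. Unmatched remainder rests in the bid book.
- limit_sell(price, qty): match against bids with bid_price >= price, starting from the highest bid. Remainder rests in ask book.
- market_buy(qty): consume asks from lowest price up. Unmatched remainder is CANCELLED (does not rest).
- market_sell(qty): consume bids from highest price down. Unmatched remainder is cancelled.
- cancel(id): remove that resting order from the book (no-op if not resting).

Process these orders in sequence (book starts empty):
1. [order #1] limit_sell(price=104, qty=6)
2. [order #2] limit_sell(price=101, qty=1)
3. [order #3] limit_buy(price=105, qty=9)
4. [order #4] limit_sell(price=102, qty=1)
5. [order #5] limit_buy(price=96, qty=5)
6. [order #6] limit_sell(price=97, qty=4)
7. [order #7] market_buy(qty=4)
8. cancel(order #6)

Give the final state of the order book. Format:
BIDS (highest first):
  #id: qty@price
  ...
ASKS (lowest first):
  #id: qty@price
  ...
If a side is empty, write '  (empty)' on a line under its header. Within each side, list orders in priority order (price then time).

After op 1 [order #1] limit_sell(price=104, qty=6): fills=none; bids=[-] asks=[#1:6@104]
After op 2 [order #2] limit_sell(price=101, qty=1): fills=none; bids=[-] asks=[#2:1@101 #1:6@104]
After op 3 [order #3] limit_buy(price=105, qty=9): fills=#3x#2:1@101 #3x#1:6@104; bids=[#3:2@105] asks=[-]
After op 4 [order #4] limit_sell(price=102, qty=1): fills=#3x#4:1@105; bids=[#3:1@105] asks=[-]
After op 5 [order #5] limit_buy(price=96, qty=5): fills=none; bids=[#3:1@105 #5:5@96] asks=[-]
After op 6 [order #6] limit_sell(price=97, qty=4): fills=#3x#6:1@105; bids=[#5:5@96] asks=[#6:3@97]
After op 7 [order #7] market_buy(qty=4): fills=#7x#6:3@97; bids=[#5:5@96] asks=[-]
After op 8 cancel(order #6): fills=none; bids=[#5:5@96] asks=[-]

Answer: BIDS (highest first):
  #5: 5@96
ASKS (lowest first):
  (empty)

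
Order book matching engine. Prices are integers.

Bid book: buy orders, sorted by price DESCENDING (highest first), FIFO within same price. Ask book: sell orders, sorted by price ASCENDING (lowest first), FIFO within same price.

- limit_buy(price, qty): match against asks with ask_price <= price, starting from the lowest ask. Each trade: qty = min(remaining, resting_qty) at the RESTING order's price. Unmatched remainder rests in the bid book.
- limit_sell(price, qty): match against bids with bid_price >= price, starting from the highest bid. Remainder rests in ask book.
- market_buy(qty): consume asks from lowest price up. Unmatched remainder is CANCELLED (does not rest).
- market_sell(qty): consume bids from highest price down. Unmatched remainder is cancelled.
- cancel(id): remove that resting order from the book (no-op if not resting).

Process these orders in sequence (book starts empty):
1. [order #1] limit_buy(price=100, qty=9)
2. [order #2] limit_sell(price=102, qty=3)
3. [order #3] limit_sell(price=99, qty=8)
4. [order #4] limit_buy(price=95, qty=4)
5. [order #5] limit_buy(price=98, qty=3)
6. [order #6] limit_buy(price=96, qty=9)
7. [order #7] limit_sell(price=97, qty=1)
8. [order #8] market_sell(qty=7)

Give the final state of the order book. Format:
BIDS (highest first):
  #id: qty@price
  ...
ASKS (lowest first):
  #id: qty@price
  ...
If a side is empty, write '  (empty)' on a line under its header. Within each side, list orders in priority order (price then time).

Answer: BIDS (highest first):
  #6: 5@96
  #4: 4@95
ASKS (lowest first):
  #2: 3@102

Derivation:
After op 1 [order #1] limit_buy(price=100, qty=9): fills=none; bids=[#1:9@100] asks=[-]
After op 2 [order #2] limit_sell(price=102, qty=3): fills=none; bids=[#1:9@100] asks=[#2:3@102]
After op 3 [order #3] limit_sell(price=99, qty=8): fills=#1x#3:8@100; bids=[#1:1@100] asks=[#2:3@102]
After op 4 [order #4] limit_buy(price=95, qty=4): fills=none; bids=[#1:1@100 #4:4@95] asks=[#2:3@102]
After op 5 [order #5] limit_buy(price=98, qty=3): fills=none; bids=[#1:1@100 #5:3@98 #4:4@95] asks=[#2:3@102]
After op 6 [order #6] limit_buy(price=96, qty=9): fills=none; bids=[#1:1@100 #5:3@98 #6:9@96 #4:4@95] asks=[#2:3@102]
After op 7 [order #7] limit_sell(price=97, qty=1): fills=#1x#7:1@100; bids=[#5:3@98 #6:9@96 #4:4@95] asks=[#2:3@102]
After op 8 [order #8] market_sell(qty=7): fills=#5x#8:3@98 #6x#8:4@96; bids=[#6:5@96 #4:4@95] asks=[#2:3@102]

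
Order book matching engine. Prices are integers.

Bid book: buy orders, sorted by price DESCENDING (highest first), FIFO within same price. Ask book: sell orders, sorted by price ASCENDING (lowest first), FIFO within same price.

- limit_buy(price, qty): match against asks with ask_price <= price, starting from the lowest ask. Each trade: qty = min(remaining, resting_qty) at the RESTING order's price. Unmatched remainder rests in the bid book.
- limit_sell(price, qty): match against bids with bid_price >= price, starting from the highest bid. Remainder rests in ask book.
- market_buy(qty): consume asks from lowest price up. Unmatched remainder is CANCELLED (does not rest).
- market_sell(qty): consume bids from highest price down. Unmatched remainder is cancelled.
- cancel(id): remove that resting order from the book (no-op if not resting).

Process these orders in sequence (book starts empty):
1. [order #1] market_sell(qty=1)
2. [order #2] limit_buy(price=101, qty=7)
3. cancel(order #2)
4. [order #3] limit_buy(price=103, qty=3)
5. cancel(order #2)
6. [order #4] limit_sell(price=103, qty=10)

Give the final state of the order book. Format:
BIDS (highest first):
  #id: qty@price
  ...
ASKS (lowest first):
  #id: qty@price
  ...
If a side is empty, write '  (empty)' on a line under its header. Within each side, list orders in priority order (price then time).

After op 1 [order #1] market_sell(qty=1): fills=none; bids=[-] asks=[-]
After op 2 [order #2] limit_buy(price=101, qty=7): fills=none; bids=[#2:7@101] asks=[-]
After op 3 cancel(order #2): fills=none; bids=[-] asks=[-]
After op 4 [order #3] limit_buy(price=103, qty=3): fills=none; bids=[#3:3@103] asks=[-]
After op 5 cancel(order #2): fills=none; bids=[#3:3@103] asks=[-]
After op 6 [order #4] limit_sell(price=103, qty=10): fills=#3x#4:3@103; bids=[-] asks=[#4:7@103]

Answer: BIDS (highest first):
  (empty)
ASKS (lowest first):
  #4: 7@103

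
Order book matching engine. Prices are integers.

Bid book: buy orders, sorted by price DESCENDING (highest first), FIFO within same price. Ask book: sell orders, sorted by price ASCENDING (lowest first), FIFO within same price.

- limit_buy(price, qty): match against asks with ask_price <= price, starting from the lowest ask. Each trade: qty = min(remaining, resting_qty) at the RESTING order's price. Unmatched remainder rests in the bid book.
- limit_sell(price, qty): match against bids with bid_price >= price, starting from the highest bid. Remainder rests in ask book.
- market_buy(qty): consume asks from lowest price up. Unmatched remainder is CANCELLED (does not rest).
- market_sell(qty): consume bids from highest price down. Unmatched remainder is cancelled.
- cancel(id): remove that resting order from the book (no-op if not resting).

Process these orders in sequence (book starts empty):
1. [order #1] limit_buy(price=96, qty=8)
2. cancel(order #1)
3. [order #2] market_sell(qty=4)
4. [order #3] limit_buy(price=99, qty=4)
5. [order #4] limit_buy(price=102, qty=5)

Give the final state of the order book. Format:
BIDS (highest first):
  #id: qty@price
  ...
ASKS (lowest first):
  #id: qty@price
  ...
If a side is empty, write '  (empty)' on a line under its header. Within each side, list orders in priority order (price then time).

After op 1 [order #1] limit_buy(price=96, qty=8): fills=none; bids=[#1:8@96] asks=[-]
After op 2 cancel(order #1): fills=none; bids=[-] asks=[-]
After op 3 [order #2] market_sell(qty=4): fills=none; bids=[-] asks=[-]
After op 4 [order #3] limit_buy(price=99, qty=4): fills=none; bids=[#3:4@99] asks=[-]
After op 5 [order #4] limit_buy(price=102, qty=5): fills=none; bids=[#4:5@102 #3:4@99] asks=[-]

Answer: BIDS (highest first):
  #4: 5@102
  #3: 4@99
ASKS (lowest first):
  (empty)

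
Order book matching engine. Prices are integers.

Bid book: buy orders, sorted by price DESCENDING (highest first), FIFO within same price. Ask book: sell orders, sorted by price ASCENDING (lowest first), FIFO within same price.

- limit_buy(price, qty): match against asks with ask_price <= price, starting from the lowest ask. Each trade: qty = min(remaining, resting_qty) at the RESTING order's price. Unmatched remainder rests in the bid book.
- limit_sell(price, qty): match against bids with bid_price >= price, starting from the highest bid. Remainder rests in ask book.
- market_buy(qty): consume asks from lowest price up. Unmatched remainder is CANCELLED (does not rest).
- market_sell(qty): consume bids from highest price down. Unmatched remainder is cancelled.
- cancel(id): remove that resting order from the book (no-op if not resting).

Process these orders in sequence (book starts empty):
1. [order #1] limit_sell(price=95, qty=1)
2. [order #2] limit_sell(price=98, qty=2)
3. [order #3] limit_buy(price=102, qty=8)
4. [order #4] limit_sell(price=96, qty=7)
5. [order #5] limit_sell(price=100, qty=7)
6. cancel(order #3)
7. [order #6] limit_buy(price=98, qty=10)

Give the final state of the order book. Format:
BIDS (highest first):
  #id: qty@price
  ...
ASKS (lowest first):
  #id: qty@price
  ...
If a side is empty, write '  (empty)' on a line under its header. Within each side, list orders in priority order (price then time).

Answer: BIDS (highest first):
  #6: 8@98
ASKS (lowest first):
  #5: 7@100

Derivation:
After op 1 [order #1] limit_sell(price=95, qty=1): fills=none; bids=[-] asks=[#1:1@95]
After op 2 [order #2] limit_sell(price=98, qty=2): fills=none; bids=[-] asks=[#1:1@95 #2:2@98]
After op 3 [order #3] limit_buy(price=102, qty=8): fills=#3x#1:1@95 #3x#2:2@98; bids=[#3:5@102] asks=[-]
After op 4 [order #4] limit_sell(price=96, qty=7): fills=#3x#4:5@102; bids=[-] asks=[#4:2@96]
After op 5 [order #5] limit_sell(price=100, qty=7): fills=none; bids=[-] asks=[#4:2@96 #5:7@100]
After op 6 cancel(order #3): fills=none; bids=[-] asks=[#4:2@96 #5:7@100]
After op 7 [order #6] limit_buy(price=98, qty=10): fills=#6x#4:2@96; bids=[#6:8@98] asks=[#5:7@100]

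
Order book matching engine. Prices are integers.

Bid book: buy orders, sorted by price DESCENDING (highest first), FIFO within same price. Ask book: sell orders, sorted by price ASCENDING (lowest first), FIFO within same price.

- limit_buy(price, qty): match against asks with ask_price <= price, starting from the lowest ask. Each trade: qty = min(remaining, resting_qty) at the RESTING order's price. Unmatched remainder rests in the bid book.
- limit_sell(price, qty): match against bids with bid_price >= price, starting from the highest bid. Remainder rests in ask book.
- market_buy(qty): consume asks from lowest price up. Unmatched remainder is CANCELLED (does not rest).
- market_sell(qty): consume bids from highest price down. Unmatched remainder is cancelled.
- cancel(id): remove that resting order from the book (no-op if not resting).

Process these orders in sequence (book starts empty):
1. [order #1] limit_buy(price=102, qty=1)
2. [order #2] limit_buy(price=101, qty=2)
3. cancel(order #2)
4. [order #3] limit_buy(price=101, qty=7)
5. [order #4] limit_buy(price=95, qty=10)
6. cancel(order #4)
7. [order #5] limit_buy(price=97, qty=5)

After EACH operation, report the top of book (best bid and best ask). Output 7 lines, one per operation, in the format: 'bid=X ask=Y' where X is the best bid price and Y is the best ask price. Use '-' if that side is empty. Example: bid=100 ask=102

After op 1 [order #1] limit_buy(price=102, qty=1): fills=none; bids=[#1:1@102] asks=[-]
After op 2 [order #2] limit_buy(price=101, qty=2): fills=none; bids=[#1:1@102 #2:2@101] asks=[-]
After op 3 cancel(order #2): fills=none; bids=[#1:1@102] asks=[-]
After op 4 [order #3] limit_buy(price=101, qty=7): fills=none; bids=[#1:1@102 #3:7@101] asks=[-]
After op 5 [order #4] limit_buy(price=95, qty=10): fills=none; bids=[#1:1@102 #3:7@101 #4:10@95] asks=[-]
After op 6 cancel(order #4): fills=none; bids=[#1:1@102 #3:7@101] asks=[-]
After op 7 [order #5] limit_buy(price=97, qty=5): fills=none; bids=[#1:1@102 #3:7@101 #5:5@97] asks=[-]

Answer: bid=102 ask=-
bid=102 ask=-
bid=102 ask=-
bid=102 ask=-
bid=102 ask=-
bid=102 ask=-
bid=102 ask=-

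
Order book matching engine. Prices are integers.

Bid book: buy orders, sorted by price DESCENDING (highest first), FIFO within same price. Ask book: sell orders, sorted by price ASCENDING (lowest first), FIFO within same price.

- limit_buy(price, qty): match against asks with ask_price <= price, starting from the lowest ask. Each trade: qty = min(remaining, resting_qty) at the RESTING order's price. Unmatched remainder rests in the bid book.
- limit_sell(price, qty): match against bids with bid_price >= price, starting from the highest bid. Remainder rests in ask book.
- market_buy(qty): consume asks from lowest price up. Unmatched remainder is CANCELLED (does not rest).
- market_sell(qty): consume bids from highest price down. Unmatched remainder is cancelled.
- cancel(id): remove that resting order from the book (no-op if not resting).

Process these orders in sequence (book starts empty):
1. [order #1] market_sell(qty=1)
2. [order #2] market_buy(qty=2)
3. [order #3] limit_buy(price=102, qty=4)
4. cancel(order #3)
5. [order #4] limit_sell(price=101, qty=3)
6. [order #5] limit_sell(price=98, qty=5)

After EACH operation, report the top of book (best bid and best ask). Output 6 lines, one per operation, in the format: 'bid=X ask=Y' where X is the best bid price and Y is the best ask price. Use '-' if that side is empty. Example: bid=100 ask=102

After op 1 [order #1] market_sell(qty=1): fills=none; bids=[-] asks=[-]
After op 2 [order #2] market_buy(qty=2): fills=none; bids=[-] asks=[-]
After op 3 [order #3] limit_buy(price=102, qty=4): fills=none; bids=[#3:4@102] asks=[-]
After op 4 cancel(order #3): fills=none; bids=[-] asks=[-]
After op 5 [order #4] limit_sell(price=101, qty=3): fills=none; bids=[-] asks=[#4:3@101]
After op 6 [order #5] limit_sell(price=98, qty=5): fills=none; bids=[-] asks=[#5:5@98 #4:3@101]

Answer: bid=- ask=-
bid=- ask=-
bid=102 ask=-
bid=- ask=-
bid=- ask=101
bid=- ask=98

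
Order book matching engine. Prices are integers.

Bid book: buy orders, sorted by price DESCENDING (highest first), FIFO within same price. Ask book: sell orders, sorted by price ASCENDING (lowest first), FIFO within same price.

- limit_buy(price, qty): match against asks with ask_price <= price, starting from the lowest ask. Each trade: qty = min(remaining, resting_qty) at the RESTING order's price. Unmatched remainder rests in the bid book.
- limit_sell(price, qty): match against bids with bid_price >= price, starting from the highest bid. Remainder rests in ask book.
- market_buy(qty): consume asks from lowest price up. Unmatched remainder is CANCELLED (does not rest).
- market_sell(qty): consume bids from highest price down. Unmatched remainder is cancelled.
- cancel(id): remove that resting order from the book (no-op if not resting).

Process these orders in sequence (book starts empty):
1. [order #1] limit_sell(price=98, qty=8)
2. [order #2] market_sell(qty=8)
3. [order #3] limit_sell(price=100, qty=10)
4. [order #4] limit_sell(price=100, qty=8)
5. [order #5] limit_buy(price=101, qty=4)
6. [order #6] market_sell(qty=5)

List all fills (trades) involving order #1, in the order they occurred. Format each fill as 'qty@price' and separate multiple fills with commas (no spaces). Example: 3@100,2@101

Answer: 4@98

Derivation:
After op 1 [order #1] limit_sell(price=98, qty=8): fills=none; bids=[-] asks=[#1:8@98]
After op 2 [order #2] market_sell(qty=8): fills=none; bids=[-] asks=[#1:8@98]
After op 3 [order #3] limit_sell(price=100, qty=10): fills=none; bids=[-] asks=[#1:8@98 #3:10@100]
After op 4 [order #4] limit_sell(price=100, qty=8): fills=none; bids=[-] asks=[#1:8@98 #3:10@100 #4:8@100]
After op 5 [order #5] limit_buy(price=101, qty=4): fills=#5x#1:4@98; bids=[-] asks=[#1:4@98 #3:10@100 #4:8@100]
After op 6 [order #6] market_sell(qty=5): fills=none; bids=[-] asks=[#1:4@98 #3:10@100 #4:8@100]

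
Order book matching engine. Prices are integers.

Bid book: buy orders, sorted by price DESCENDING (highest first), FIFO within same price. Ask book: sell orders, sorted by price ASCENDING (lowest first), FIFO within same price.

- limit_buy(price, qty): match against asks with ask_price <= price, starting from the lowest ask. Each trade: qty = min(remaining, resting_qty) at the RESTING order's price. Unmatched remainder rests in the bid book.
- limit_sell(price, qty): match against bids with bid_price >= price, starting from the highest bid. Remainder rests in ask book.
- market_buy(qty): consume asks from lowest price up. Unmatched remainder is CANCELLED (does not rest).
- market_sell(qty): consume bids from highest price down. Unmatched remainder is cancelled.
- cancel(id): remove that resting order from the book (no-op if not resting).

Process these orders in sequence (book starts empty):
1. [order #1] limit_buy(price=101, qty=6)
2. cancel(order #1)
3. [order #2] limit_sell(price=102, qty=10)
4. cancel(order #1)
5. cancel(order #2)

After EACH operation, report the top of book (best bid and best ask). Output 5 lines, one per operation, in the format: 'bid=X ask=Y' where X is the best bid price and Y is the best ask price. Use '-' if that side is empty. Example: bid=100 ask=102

Answer: bid=101 ask=-
bid=- ask=-
bid=- ask=102
bid=- ask=102
bid=- ask=-

Derivation:
After op 1 [order #1] limit_buy(price=101, qty=6): fills=none; bids=[#1:6@101] asks=[-]
After op 2 cancel(order #1): fills=none; bids=[-] asks=[-]
After op 3 [order #2] limit_sell(price=102, qty=10): fills=none; bids=[-] asks=[#2:10@102]
After op 4 cancel(order #1): fills=none; bids=[-] asks=[#2:10@102]
After op 5 cancel(order #2): fills=none; bids=[-] asks=[-]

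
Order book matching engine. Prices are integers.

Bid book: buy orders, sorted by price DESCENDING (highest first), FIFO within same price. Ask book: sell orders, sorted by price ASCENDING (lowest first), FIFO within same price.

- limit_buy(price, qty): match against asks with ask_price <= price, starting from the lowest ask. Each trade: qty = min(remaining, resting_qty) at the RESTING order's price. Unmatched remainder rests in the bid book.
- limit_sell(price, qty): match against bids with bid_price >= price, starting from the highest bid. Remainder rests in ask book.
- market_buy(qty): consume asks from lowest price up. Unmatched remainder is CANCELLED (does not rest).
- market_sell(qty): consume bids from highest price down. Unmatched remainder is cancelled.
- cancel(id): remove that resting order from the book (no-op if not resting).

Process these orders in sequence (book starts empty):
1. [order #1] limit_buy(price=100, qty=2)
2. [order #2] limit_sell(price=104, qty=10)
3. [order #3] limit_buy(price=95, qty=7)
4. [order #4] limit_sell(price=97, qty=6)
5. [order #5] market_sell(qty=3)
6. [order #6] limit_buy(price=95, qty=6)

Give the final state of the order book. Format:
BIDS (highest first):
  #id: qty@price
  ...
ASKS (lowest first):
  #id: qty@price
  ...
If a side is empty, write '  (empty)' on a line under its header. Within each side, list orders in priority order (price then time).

After op 1 [order #1] limit_buy(price=100, qty=2): fills=none; bids=[#1:2@100] asks=[-]
After op 2 [order #2] limit_sell(price=104, qty=10): fills=none; bids=[#1:2@100] asks=[#2:10@104]
After op 3 [order #3] limit_buy(price=95, qty=7): fills=none; bids=[#1:2@100 #3:7@95] asks=[#2:10@104]
After op 4 [order #4] limit_sell(price=97, qty=6): fills=#1x#4:2@100; bids=[#3:7@95] asks=[#4:4@97 #2:10@104]
After op 5 [order #5] market_sell(qty=3): fills=#3x#5:3@95; bids=[#3:4@95] asks=[#4:4@97 #2:10@104]
After op 6 [order #6] limit_buy(price=95, qty=6): fills=none; bids=[#3:4@95 #6:6@95] asks=[#4:4@97 #2:10@104]

Answer: BIDS (highest first):
  #3: 4@95
  #6: 6@95
ASKS (lowest first):
  #4: 4@97
  #2: 10@104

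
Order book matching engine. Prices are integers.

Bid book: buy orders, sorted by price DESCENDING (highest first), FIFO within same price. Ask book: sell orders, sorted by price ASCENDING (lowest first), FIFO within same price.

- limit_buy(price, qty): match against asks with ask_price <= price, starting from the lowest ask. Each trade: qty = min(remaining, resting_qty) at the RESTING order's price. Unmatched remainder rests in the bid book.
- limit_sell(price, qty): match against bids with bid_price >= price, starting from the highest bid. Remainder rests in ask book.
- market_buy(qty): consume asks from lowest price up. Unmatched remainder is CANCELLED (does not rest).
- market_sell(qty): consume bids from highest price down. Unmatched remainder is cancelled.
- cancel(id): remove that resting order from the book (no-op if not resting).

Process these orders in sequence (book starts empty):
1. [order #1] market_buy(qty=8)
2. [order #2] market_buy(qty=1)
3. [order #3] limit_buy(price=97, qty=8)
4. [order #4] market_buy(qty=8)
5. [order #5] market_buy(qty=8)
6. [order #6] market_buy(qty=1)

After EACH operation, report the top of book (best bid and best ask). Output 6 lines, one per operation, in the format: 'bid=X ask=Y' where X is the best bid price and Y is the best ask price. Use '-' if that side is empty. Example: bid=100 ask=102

After op 1 [order #1] market_buy(qty=8): fills=none; bids=[-] asks=[-]
After op 2 [order #2] market_buy(qty=1): fills=none; bids=[-] asks=[-]
After op 3 [order #3] limit_buy(price=97, qty=8): fills=none; bids=[#3:8@97] asks=[-]
After op 4 [order #4] market_buy(qty=8): fills=none; bids=[#3:8@97] asks=[-]
After op 5 [order #5] market_buy(qty=8): fills=none; bids=[#3:8@97] asks=[-]
After op 6 [order #6] market_buy(qty=1): fills=none; bids=[#3:8@97] asks=[-]

Answer: bid=- ask=-
bid=- ask=-
bid=97 ask=-
bid=97 ask=-
bid=97 ask=-
bid=97 ask=-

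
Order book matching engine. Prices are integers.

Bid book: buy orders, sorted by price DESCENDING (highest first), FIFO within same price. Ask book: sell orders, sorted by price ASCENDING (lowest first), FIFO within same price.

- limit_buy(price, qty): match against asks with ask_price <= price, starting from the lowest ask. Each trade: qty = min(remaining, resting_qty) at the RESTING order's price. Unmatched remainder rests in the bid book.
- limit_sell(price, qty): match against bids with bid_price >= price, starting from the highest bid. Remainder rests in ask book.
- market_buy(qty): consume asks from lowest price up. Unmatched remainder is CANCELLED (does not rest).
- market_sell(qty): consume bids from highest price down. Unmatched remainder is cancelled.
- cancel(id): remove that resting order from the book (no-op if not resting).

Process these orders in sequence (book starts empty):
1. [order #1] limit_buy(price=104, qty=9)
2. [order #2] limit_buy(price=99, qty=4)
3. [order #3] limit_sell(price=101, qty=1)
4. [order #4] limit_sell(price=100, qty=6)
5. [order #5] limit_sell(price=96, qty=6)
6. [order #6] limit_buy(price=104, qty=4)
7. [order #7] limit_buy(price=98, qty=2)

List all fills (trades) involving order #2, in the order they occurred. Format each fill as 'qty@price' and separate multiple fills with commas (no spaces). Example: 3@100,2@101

Answer: 4@99

Derivation:
After op 1 [order #1] limit_buy(price=104, qty=9): fills=none; bids=[#1:9@104] asks=[-]
After op 2 [order #2] limit_buy(price=99, qty=4): fills=none; bids=[#1:9@104 #2:4@99] asks=[-]
After op 3 [order #3] limit_sell(price=101, qty=1): fills=#1x#3:1@104; bids=[#1:8@104 #2:4@99] asks=[-]
After op 4 [order #4] limit_sell(price=100, qty=6): fills=#1x#4:6@104; bids=[#1:2@104 #2:4@99] asks=[-]
After op 5 [order #5] limit_sell(price=96, qty=6): fills=#1x#5:2@104 #2x#5:4@99; bids=[-] asks=[-]
After op 6 [order #6] limit_buy(price=104, qty=4): fills=none; bids=[#6:4@104] asks=[-]
After op 7 [order #7] limit_buy(price=98, qty=2): fills=none; bids=[#6:4@104 #7:2@98] asks=[-]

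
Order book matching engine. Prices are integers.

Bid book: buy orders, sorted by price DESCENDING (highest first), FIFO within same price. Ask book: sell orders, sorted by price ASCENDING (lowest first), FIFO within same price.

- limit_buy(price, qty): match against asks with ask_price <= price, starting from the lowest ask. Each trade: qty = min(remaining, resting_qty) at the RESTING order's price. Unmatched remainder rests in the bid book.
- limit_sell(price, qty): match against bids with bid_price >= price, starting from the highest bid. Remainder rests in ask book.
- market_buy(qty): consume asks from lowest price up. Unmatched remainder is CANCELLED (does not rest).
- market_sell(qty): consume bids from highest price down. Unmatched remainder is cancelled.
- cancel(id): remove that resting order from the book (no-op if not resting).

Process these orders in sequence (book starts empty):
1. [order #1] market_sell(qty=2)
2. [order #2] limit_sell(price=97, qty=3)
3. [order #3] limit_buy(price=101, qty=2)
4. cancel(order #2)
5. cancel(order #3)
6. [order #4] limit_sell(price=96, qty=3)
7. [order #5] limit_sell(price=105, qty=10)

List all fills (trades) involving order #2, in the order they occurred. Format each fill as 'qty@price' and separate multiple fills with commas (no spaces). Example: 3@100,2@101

Answer: 2@97

Derivation:
After op 1 [order #1] market_sell(qty=2): fills=none; bids=[-] asks=[-]
After op 2 [order #2] limit_sell(price=97, qty=3): fills=none; bids=[-] asks=[#2:3@97]
After op 3 [order #3] limit_buy(price=101, qty=2): fills=#3x#2:2@97; bids=[-] asks=[#2:1@97]
After op 4 cancel(order #2): fills=none; bids=[-] asks=[-]
After op 5 cancel(order #3): fills=none; bids=[-] asks=[-]
After op 6 [order #4] limit_sell(price=96, qty=3): fills=none; bids=[-] asks=[#4:3@96]
After op 7 [order #5] limit_sell(price=105, qty=10): fills=none; bids=[-] asks=[#4:3@96 #5:10@105]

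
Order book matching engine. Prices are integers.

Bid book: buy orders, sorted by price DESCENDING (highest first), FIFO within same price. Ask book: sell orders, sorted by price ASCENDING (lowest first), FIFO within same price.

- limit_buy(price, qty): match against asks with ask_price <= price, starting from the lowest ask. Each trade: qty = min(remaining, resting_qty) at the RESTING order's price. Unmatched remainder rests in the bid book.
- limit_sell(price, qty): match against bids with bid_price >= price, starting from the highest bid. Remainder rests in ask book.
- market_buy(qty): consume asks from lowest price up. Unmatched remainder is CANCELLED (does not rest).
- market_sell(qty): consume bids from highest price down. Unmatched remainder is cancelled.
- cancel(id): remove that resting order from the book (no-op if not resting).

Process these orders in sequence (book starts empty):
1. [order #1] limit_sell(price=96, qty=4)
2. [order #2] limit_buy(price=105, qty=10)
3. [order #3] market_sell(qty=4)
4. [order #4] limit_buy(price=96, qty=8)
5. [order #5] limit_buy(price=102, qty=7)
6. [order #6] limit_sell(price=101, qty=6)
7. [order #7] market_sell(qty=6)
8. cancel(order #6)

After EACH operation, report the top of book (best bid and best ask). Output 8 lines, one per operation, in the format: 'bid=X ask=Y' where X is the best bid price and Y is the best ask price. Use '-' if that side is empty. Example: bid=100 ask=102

Answer: bid=- ask=96
bid=105 ask=-
bid=105 ask=-
bid=105 ask=-
bid=105 ask=-
bid=102 ask=-
bid=96 ask=-
bid=96 ask=-

Derivation:
After op 1 [order #1] limit_sell(price=96, qty=4): fills=none; bids=[-] asks=[#1:4@96]
After op 2 [order #2] limit_buy(price=105, qty=10): fills=#2x#1:4@96; bids=[#2:6@105] asks=[-]
After op 3 [order #3] market_sell(qty=4): fills=#2x#3:4@105; bids=[#2:2@105] asks=[-]
After op 4 [order #4] limit_buy(price=96, qty=8): fills=none; bids=[#2:2@105 #4:8@96] asks=[-]
After op 5 [order #5] limit_buy(price=102, qty=7): fills=none; bids=[#2:2@105 #5:7@102 #4:8@96] asks=[-]
After op 6 [order #6] limit_sell(price=101, qty=6): fills=#2x#6:2@105 #5x#6:4@102; bids=[#5:3@102 #4:8@96] asks=[-]
After op 7 [order #7] market_sell(qty=6): fills=#5x#7:3@102 #4x#7:3@96; bids=[#4:5@96] asks=[-]
After op 8 cancel(order #6): fills=none; bids=[#4:5@96] asks=[-]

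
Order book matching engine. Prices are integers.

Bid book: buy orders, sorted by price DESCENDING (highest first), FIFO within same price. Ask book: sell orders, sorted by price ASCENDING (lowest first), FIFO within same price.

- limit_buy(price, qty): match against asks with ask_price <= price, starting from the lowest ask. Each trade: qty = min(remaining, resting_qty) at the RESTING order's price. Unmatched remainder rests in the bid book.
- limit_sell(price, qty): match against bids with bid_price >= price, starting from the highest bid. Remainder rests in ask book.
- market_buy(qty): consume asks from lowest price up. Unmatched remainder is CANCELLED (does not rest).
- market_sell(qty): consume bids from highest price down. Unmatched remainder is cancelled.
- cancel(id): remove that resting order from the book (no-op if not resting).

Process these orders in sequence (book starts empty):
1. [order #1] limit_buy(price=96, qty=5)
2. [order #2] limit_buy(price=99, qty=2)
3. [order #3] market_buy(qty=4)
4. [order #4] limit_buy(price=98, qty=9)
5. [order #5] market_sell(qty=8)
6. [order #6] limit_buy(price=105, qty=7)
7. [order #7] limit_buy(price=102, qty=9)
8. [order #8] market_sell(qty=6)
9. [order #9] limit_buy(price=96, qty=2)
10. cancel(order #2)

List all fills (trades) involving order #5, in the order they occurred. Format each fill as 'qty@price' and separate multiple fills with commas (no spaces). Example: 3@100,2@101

Answer: 2@99,6@98

Derivation:
After op 1 [order #1] limit_buy(price=96, qty=5): fills=none; bids=[#1:5@96] asks=[-]
After op 2 [order #2] limit_buy(price=99, qty=2): fills=none; bids=[#2:2@99 #1:5@96] asks=[-]
After op 3 [order #3] market_buy(qty=4): fills=none; bids=[#2:2@99 #1:5@96] asks=[-]
After op 4 [order #4] limit_buy(price=98, qty=9): fills=none; bids=[#2:2@99 #4:9@98 #1:5@96] asks=[-]
After op 5 [order #5] market_sell(qty=8): fills=#2x#5:2@99 #4x#5:6@98; bids=[#4:3@98 #1:5@96] asks=[-]
After op 6 [order #6] limit_buy(price=105, qty=7): fills=none; bids=[#6:7@105 #4:3@98 #1:5@96] asks=[-]
After op 7 [order #7] limit_buy(price=102, qty=9): fills=none; bids=[#6:7@105 #7:9@102 #4:3@98 #1:5@96] asks=[-]
After op 8 [order #8] market_sell(qty=6): fills=#6x#8:6@105; bids=[#6:1@105 #7:9@102 #4:3@98 #1:5@96] asks=[-]
After op 9 [order #9] limit_buy(price=96, qty=2): fills=none; bids=[#6:1@105 #7:9@102 #4:3@98 #1:5@96 #9:2@96] asks=[-]
After op 10 cancel(order #2): fills=none; bids=[#6:1@105 #7:9@102 #4:3@98 #1:5@96 #9:2@96] asks=[-]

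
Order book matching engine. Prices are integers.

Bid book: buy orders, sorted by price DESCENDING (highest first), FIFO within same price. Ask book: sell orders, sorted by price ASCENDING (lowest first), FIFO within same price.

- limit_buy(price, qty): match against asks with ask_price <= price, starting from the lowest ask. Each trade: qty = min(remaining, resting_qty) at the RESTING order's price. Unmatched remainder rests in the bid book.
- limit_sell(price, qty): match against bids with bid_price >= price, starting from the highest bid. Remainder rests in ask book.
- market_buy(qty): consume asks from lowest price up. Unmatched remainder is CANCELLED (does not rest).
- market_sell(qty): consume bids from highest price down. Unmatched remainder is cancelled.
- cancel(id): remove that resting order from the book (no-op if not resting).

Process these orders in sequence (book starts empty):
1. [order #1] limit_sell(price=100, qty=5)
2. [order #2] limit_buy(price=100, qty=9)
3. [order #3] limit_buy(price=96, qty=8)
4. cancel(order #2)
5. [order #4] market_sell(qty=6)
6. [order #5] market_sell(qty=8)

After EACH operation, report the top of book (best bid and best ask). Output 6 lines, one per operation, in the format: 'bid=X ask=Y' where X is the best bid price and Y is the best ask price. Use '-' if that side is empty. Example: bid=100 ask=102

Answer: bid=- ask=100
bid=100 ask=-
bid=100 ask=-
bid=96 ask=-
bid=96 ask=-
bid=- ask=-

Derivation:
After op 1 [order #1] limit_sell(price=100, qty=5): fills=none; bids=[-] asks=[#1:5@100]
After op 2 [order #2] limit_buy(price=100, qty=9): fills=#2x#1:5@100; bids=[#2:4@100] asks=[-]
After op 3 [order #3] limit_buy(price=96, qty=8): fills=none; bids=[#2:4@100 #3:8@96] asks=[-]
After op 4 cancel(order #2): fills=none; bids=[#3:8@96] asks=[-]
After op 5 [order #4] market_sell(qty=6): fills=#3x#4:6@96; bids=[#3:2@96] asks=[-]
After op 6 [order #5] market_sell(qty=8): fills=#3x#5:2@96; bids=[-] asks=[-]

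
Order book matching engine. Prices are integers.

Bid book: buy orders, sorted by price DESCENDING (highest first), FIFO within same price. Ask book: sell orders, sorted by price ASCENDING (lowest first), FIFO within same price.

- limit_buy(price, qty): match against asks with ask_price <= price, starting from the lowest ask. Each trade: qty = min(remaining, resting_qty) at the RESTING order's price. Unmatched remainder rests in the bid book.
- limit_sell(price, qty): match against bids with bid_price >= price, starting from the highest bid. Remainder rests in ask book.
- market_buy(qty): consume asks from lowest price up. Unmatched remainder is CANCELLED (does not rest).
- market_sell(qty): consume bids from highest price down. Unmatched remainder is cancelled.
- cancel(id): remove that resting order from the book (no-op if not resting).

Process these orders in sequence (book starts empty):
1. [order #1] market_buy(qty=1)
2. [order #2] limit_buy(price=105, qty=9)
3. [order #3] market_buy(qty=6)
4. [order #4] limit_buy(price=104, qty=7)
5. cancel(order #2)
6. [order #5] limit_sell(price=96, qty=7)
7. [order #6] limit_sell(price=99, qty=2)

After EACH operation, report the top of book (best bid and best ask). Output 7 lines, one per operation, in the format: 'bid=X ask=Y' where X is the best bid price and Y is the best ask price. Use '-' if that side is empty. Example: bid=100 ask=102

After op 1 [order #1] market_buy(qty=1): fills=none; bids=[-] asks=[-]
After op 2 [order #2] limit_buy(price=105, qty=9): fills=none; bids=[#2:9@105] asks=[-]
After op 3 [order #3] market_buy(qty=6): fills=none; bids=[#2:9@105] asks=[-]
After op 4 [order #4] limit_buy(price=104, qty=7): fills=none; bids=[#2:9@105 #4:7@104] asks=[-]
After op 5 cancel(order #2): fills=none; bids=[#4:7@104] asks=[-]
After op 6 [order #5] limit_sell(price=96, qty=7): fills=#4x#5:7@104; bids=[-] asks=[-]
After op 7 [order #6] limit_sell(price=99, qty=2): fills=none; bids=[-] asks=[#6:2@99]

Answer: bid=- ask=-
bid=105 ask=-
bid=105 ask=-
bid=105 ask=-
bid=104 ask=-
bid=- ask=-
bid=- ask=99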